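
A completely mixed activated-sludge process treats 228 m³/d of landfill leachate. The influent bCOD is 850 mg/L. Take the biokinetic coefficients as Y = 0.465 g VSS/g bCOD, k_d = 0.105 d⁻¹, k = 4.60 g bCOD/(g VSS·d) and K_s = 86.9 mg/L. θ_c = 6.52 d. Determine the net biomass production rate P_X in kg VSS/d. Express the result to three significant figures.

P_X ≈ 52.7 kg VSS/d

For a completely mixed reactor with recycle the Lawrence–McCarty relation gives S = K_s·(1 + k_d·θ_c) / [θ_c·(Y·k − k_d) − 1] = 86.9 × (1 + 0.105 × 6.52) / [6.52 × (0.465 × 4.60 − 0.105) − 1] = 146.4 / 12.26 = 11.94 mg/L.
Correct the yield for decay: Y_obs = Y/(1 + k_d θ_c) = 0.465 / (1 + 0.105 × 6.52) = 0.465 / 1.685 = 0.2760.
ΔS = 850 − 11.9 = 838.1 mg/L, so the substrate removal rate is 228 × 838.1/1000 = 191.1 kg bCOD/d.
Net biomass production P_X = Y_obs × Q·(S₀ − S) = 0.2760 × 191.1 = 52.75 kg VSS/d.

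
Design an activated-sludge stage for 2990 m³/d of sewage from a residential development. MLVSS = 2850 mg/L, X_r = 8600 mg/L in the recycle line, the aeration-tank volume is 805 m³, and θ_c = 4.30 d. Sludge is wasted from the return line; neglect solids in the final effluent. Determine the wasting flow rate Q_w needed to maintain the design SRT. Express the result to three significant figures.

Q_w ≈ 62.0 m³/d

Wasting from the return line (neglecting effluent solids): Q_w = V·X / (θ_c·X_r) = 805.0 × 2850 / (4.30 × 8600) = 62.04 m³/d.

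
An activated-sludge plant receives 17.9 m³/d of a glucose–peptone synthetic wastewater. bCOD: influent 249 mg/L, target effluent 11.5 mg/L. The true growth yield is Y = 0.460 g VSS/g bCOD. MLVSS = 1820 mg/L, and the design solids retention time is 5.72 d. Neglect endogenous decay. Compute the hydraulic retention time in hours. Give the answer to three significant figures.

Biomass mass balance (decay neglected): V·X = Y·Q·(S₀ − S)·θ_c, so V = 0.460 × 17.9 × (249 − 11.5) × 5.72 / 1820 = 6.146 m³.
τ = V/Q = 6.146/17.9 = 0.3434 d, or 8.241 h.

τ ≈ 8.24 h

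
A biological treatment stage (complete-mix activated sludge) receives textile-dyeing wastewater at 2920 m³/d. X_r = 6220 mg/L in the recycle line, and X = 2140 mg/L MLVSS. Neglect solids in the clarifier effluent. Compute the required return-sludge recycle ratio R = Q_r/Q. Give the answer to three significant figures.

R ≈ 0.525

R = Q_r/Q = X/(X_r − X) = 2140 / (6220 − 2140) = 0.5245.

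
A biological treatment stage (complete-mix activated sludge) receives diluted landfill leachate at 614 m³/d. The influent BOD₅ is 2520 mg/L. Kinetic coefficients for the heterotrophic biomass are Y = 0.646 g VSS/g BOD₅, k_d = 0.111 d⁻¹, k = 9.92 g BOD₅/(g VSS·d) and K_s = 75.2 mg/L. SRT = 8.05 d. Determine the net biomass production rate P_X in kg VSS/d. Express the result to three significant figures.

For a completely mixed reactor with recycle the Lawrence–McCarty relation gives S = K_s·(1 + k_d·θ_c) / [θ_c·(Y·k − k_d) − 1] = 75.2 × (1 + 0.111 × 8.05) / [8.05 × (0.646 × 9.92 − 0.111) − 1] = 142.4 / 49.69 = 2.865 mg/L.
Observed yield with endogenous decay: Y_obs = Y / (1 + k_d·θ_c) = 0.646 / (1 + 0.111 × 8.05) = 0.646 / 1.894 = 0.3412 g VSS/g BOD₅.
Q·(S₀ − S) = 614 × (2520 − 2.87) × 10⁻³ = 1546 kg/d removed.
P_X = Y_obs · Q(S₀ − S) = 0.3412 × 1546 = 527.3 kg VSS/d.

P_X ≈ 527 kg VSS/d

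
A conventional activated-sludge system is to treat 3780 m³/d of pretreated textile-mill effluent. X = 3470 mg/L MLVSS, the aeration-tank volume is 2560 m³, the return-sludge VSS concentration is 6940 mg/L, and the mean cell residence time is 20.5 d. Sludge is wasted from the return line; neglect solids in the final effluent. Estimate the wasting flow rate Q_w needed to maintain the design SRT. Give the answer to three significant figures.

Q_w ≈ 62.4 m³/d

θ_c = V·X/(Q_w·X_r) when wasting from the recycle, so Q_w = V·X/(θ_c·X_r) = 2560 × 3470 / (20.5 × 6940) = 62.44 m³/d.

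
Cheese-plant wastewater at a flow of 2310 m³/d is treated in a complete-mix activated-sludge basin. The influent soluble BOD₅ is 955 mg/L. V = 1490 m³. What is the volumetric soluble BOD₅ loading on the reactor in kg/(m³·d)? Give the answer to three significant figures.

L_v ≈ 1.48 kg soluble BOD₅/(m³·d)

Volumetric loading L_v = Q·S₀ / V = 2310 × 955 g/m³ / 1490 m³ = 1481 g/(m³·d) = 1.481 kg soluble BOD₅/(m³·d).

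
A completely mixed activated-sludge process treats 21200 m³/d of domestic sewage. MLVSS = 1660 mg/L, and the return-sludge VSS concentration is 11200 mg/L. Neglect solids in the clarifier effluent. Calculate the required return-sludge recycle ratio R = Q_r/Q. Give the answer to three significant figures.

R = Q_r/Q = X/(X_r − X) = 1660 / (11200 − 1660) = 0.1740.

R ≈ 0.174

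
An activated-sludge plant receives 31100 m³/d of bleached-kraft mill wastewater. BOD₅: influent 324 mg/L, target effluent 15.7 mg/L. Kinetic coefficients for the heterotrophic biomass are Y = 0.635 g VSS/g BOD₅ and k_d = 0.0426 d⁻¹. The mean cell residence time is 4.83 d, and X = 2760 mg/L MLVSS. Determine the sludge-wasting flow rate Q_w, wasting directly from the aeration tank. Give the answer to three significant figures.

Q_w ≈ 1830 m³/d

Steady-state biomass mass balance: V·X·(1 + k_d·θ_c) = Y·Q·(S₀ − S)·θ_c, so V = 0.635 × 31100 × (324 − 15.7) × 4.83 / [2760 × (1 + 0.0426 × 4.83)] = 2.94×10^7 / 3328 = 8837 m³.
For wasting at MLVSS concentration, Q_w = V/θ_c = 8837/4.83 = 1830 m³/d.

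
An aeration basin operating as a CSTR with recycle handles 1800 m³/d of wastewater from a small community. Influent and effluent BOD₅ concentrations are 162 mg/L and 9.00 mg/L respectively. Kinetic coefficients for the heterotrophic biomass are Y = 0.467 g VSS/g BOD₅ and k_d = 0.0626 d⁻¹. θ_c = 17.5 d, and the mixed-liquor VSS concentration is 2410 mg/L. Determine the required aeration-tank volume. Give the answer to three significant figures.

V ≈ 446 m³

Steady-state biomass mass balance: V·X·(1 + k_d·θ_c) = Y·Q·(S₀ − S)·θ_c, so V = 0.467 × 1800 × (162 − 9.00) × 17.5 / [2410 × (1 + 0.0626 × 17.5)] = 2.25×10^6 / 5050 = 445.7 m³.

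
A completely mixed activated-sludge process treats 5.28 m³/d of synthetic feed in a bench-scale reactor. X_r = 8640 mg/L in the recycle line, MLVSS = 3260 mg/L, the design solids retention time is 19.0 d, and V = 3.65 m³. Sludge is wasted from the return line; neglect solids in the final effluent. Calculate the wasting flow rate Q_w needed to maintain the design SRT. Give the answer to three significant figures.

θ_c = V·X/(Q_w·X_r) when wasting from the recycle, so Q_w = V·X/(θ_c·X_r) = 3.650 × 3260 / (19.0 × 8640) = 0.07248 m³/d.

Q_w ≈ 0.0725 m³/d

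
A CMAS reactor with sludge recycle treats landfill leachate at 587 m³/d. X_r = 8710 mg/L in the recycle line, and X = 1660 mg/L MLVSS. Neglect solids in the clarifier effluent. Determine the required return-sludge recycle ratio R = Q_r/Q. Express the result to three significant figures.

R ≈ 0.235

Mass balance around the secondary clarifier (neglecting effluent solids): R = X / (X_r − X) = 1660 / (8710 − 1660) = 0.2355.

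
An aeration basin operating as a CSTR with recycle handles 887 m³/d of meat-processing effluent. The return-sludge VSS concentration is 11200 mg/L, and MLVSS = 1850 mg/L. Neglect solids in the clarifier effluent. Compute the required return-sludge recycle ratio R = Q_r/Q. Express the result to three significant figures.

R ≈ 0.198

Solids balance on the clarifier gives (1+R)X = R·X_r, so R = X/(X_r − X) = 1850 / (11200 − 1850) = 0.1979.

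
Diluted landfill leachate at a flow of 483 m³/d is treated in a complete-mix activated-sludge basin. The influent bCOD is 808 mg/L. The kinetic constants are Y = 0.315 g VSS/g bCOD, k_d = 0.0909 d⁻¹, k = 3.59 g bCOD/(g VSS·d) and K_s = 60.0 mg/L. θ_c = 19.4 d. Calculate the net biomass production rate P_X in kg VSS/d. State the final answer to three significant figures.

Effluent substrate depends only on kinetics and SRT: S = K_s(1 + k_d θ_c) / [θ_c(Yk − k_d) − 1] = 60.0 × (1 + 0.0909 × 19.4) / [19.4 × (0.315 × 3.59 − 0.0909) − 1] = 165.8 / 19.18 = 8.647 mg/L.
Correct the yield for decay: Y_obs = Y/(1 + k_d θ_c) = 0.315 / (1 + 0.0909 × 19.4) = 0.315 / 2.763 = 0.1140.
ΔS = 808 − 8.65 = 799.4 mg/L, so the substrate removal rate is 483 × 799.4/1000 = 386.1 kg bCOD/d.
So the net sludge growth is P_X = 0.1140 × 386.1 = 44.01 kg VSS/d.

P_X ≈ 44.0 kg VSS/d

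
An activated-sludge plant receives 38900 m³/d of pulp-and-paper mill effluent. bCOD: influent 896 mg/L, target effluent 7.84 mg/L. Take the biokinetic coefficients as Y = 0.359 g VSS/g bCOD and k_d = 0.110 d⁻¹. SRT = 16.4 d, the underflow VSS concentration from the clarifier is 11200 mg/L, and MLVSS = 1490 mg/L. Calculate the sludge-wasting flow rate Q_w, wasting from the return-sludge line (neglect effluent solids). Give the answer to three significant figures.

Rearranging the biomass balance for a CMAS with decay, V = Y·Q·ΔS·θ_c / [X·(1+k_d θ_c)] = 0.359 × 38900 × (896 − 7.84) × 16.4 / [1490 × (1 + 0.110 × 16.4)] = 2.03×10^8 / 4178 = 48687 m³.
Q_w = (V·X)/(θ_c X_r) = 48687 × 1490 / (16.4 × 11200) = 394.9 m³/d.

Q_w ≈ 395 m³/d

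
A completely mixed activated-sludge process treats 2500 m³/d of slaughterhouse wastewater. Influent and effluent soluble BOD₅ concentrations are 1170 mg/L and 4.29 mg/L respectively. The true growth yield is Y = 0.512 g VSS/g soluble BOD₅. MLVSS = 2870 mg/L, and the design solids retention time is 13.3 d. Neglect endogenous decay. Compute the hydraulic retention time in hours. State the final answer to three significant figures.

τ ≈ 66.4 h

Biomass mass balance (decay neglected): V·X = Y·Q·(S₀ − S)·θ_c, so V = 0.512 × 2500 × (1170 − 4.29) × 13.3 / 2870 = 6915 m³.
Hydraulic retention time τ = V/Q = 6915 / 2500 = 2.766 d = 66.38 h.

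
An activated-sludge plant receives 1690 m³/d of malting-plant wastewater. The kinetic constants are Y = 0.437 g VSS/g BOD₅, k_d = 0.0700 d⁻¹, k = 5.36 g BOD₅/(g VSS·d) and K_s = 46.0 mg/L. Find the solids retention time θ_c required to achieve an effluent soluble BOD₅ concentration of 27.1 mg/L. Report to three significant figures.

θ_c ≈ 1.25 d

From 1/θ_c = Y·k·S/(K_s + S) − k_d: Y·k·S/(K_s+S) = 0.437 × 5.36 × 27.1 / (46.0 + 27.1) = 0.8684 d⁻¹.
1/θ_c = 0.8684 − 0.0700 = 0.7984 d⁻¹, so θ_c = 1.253 d.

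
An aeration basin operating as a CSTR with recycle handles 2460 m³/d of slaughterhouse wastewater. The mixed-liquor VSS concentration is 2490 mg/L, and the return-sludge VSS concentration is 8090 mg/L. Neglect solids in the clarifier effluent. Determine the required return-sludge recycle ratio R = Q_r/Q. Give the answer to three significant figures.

R = Q_r/Q = X/(X_r − X) = 2490 / (8090 − 2490) = 0.4446.

R ≈ 0.445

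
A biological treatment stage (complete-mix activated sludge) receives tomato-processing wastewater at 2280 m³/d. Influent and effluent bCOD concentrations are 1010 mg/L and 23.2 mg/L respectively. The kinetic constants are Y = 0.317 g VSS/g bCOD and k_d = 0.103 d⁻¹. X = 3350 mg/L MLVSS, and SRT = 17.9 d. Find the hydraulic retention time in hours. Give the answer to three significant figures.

τ ≈ 14.1 h

Rearranging the biomass balance for a CMAS with decay, V = Y·Q·ΔS·θ_c / [X·(1+k_d θ_c)] = 0.317 × 2280 × (1010 − 23.2) × 17.9 / [3350 × (1 + 0.103 × 17.9)] = 1.28×10^7 / 9526 = 1340 m³.
HRT = V/Q = 1340 m³ / 2280 m³·d⁻¹ = 0.5878 d × 24 = 14.11 h.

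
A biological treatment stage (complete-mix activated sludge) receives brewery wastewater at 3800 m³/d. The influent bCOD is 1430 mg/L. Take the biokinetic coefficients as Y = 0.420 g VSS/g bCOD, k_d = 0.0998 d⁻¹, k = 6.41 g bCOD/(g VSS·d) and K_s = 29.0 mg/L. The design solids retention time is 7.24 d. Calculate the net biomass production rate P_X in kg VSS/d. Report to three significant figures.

P_X ≈ 1320 kg VSS/d

Effluent substrate depends only on kinetics and SRT: S = K_s(1 + k_d θ_c) / [θ_c(Yk − k_d) − 1] = 29.0 × (1 + 0.0998 × 7.24) / [7.24 × (0.420 × 6.41 − 0.0998) − 1] = 49.95 / 17.77 = 2.811 mg/L.
Observed yield with endogenous decay: Y_obs = Y / (1 + k_d·θ_c) = 0.420 / (1 + 0.0998 × 7.24) = 0.420 / 1.723 = 0.2438 g VSS/g bCOD.
Substrate removed = Q·(S₀ − S) = 3800 m³/d × (1430 − 2.81) g/m³ = 5.42×10^6 g/d = 5423 kg/d.
Biomass produced: P_X = Y_obs·Q·ΔS = 0.2438 × 5423 ≈ 1322 kg VSS/d.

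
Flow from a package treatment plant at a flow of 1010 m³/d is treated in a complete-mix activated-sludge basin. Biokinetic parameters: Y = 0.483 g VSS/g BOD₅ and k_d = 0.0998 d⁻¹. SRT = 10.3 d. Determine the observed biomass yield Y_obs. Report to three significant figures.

Y_obs ≈ 0.238 g VSS/g BOD₅

Y_obs = Y / (1 + k_d θ_c) = 0.483 / (1 + 0.0998 × 10.3) = 0.483 / 2.028 = 0.2382.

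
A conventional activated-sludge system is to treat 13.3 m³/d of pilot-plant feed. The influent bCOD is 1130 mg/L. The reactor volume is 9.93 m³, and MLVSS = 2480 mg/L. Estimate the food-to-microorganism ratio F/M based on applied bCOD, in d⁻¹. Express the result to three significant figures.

F/M ≈ 0.610 d⁻¹

Food-to-microorganism ratio F/M = Q S₀ / (V X) = 13.3 × 1130 / (9.930 × 2480) = 0.6103 d⁻¹.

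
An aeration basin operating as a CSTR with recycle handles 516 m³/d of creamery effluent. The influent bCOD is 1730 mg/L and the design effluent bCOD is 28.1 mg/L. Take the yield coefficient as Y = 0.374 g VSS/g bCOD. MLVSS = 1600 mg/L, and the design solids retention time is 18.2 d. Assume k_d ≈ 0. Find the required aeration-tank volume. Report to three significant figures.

V ≈ 3740 m³

V·X = Y·Q·ΔS·θ_c gives V = 0.374 × 516 × (1730 − 28.1) × 18.2 / 1600 = 3736 m³.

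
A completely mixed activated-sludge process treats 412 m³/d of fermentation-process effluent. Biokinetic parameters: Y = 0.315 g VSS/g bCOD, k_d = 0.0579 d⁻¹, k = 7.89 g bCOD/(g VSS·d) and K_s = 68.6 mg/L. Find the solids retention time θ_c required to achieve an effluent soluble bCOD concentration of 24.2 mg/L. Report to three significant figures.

Specific growth rate at S = 24.2 mg/L: μ = YkS/(K_s+S) = 0.315·7.89·24.2/(68.6+24.2) = 0.6481 d⁻¹.
1/θ_c = 0.6481 − 0.0579 = 0.5902 d⁻¹, so θ_c = 1.694 d.

θ_c ≈ 1.69 d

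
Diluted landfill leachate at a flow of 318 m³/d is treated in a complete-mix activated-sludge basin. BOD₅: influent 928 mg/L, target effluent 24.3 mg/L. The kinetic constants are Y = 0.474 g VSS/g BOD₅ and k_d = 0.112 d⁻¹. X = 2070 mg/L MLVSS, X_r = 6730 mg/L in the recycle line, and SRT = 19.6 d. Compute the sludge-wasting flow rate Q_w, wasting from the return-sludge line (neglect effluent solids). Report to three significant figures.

Q_w ≈ 6.33 m³/d

Steady-state biomass mass balance: V·X·(1 + k_d·θ_c) = Y·Q·(S₀ − S)·θ_c, so V = 0.474 × 318 × (928 − 24.3) × 19.6 / [2070 × (1 + 0.112 × 19.6)] = 2.67×10^6 / 6614 = 403.7 m³.
Q_w = (V·X)/(θ_c X_r) = 403.7 × 2070 / (19.6 × 6730) = 6.335 m³/d.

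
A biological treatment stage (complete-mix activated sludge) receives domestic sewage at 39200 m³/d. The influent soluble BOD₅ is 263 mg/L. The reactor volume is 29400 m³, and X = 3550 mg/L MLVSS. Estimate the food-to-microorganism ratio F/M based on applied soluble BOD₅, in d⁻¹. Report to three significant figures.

F/M ≈ 0.0988 d⁻¹

Food-to-microorganism ratio F/M = Q S₀ / (V X) = 39200 × 263 / (29400 × 3550) = 0.09878 d⁻¹.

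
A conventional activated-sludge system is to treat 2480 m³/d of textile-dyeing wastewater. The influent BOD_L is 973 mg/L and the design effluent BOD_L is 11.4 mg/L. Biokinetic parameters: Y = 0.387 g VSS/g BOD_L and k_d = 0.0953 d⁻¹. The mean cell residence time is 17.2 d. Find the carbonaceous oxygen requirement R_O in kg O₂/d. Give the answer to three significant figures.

The observed yield is Y_obs = Y/(1 + k_d·θ_c) = 0.387 / (1 + 0.0953 × 17.2) = 0.387 / 2.639 = 0.1466 g VSS per g BOD_L removed.
Q·(S₀ − S) = 2480 × (973 − 11.4) × 10⁻³ = 2385 kg/d removed.
P_X = Y_obs·Q·(S₀ − S) = 0.1466 × 2385 = 349.7 kg VSS/d.
R_O = Q·(S₀ − S) − 1.42·P_X = 2385 − 1.42 × 349.7 = 1888 kg O₂/d.

R_O ≈ 1890 kg O₂/d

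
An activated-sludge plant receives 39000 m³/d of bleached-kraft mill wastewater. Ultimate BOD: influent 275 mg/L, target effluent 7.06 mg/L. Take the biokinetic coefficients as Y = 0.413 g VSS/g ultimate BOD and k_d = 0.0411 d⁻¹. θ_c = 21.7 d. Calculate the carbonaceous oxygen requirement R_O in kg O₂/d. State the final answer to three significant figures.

R_O ≈ 7210 kg O₂/d

The observed yield is Y_obs = Y/(1 + k_d·θ_c) = 0.413 / (1 + 0.0411 × 21.7) = 0.413 / 1.892 = 0.2183 g VSS per g ultimate BOD removed.
Substrate removed = Q·(S₀ − S) = 39000 m³/d × (275 − 7.06) g/m³ = 1.04×10^7 g/d = 10450 kg/d.
Biomass synthesised: P_X = Y_obs × 10450 = 2281 kg VSS/d.
Carbonaceous O₂ demand = substrate oxidised − cell-mass equivalent = 10450 − 1.42 × 2281 = 7210 kg O₂/d.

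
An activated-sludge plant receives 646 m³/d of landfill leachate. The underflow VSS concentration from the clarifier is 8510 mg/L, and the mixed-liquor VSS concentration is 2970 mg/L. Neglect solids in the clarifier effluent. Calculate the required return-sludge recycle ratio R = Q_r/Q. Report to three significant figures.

R ≈ 0.536

Solids balance on the clarifier gives (1+R)X = R·X_r, so R = X/(X_r − X) = 2970 / (8510 − 2970) = 0.5361.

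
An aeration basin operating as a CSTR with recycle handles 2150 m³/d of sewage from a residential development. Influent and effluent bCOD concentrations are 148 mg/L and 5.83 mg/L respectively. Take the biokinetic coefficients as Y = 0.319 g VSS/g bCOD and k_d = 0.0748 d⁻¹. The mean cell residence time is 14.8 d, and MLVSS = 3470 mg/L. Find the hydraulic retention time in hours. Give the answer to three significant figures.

Rearranging the biomass balance for a CMAS with decay, V = Y·Q·ΔS·θ_c / [X·(1+k_d θ_c)] = 0.319 × 2150 × (148 − 5.83) × 14.8 / [3470 × (1 + 0.0748 × 14.8)] = 1.44×10^6 / 7311 = 197.4 m³.
τ = V/Q = 197.4/2150 = 0.09180 d, or 2.203 h.

τ ≈ 2.20 h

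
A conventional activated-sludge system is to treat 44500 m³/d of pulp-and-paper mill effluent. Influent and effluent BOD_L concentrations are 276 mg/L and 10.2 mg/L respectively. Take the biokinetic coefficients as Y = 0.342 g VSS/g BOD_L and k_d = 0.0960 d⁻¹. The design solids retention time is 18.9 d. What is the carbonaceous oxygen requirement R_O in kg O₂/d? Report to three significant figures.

Y_obs = Y / (1 + k_d θ_c) = 0.342 / (1 + 0.0960 × 18.9) = 0.342 / 2.814 = 0.1215.
Mass of BOD_L removed per day: Q(S₀ − S) = 44500 × 265.8 g/m³ = 11828 kg/d.
Net sludge production P_X = 0.1215 × 11828 = 1437 kg VSS/d.
R_O = Q·ΔS − 1.42 P_X = 11828 − 2041 = 9787 kg O₂/d.

R_O ≈ 9790 kg O₂/d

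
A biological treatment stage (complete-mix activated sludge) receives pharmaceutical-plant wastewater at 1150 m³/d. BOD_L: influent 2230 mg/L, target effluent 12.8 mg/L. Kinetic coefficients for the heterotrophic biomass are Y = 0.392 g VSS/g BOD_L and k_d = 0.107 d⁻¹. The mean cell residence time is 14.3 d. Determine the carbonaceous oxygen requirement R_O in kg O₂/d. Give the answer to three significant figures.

The observed yield is Y_obs = Y/(1 + k_d·θ_c) = 0.392 / (1 + 0.107 × 14.3) = 0.392 / 2.530 = 0.1549 g VSS per g BOD_L removed.
ΔS = 2230 − 12.8 = 2217 mg/L, so the substrate removal rate is 1150 × 2217/1000 = 2550 kg BOD_L/d.
Net sludge production P_X = 0.1549 × 2550 = 395.0 kg VSS/d.
R_O = Q·(S₀ − S) − 1.42·P_X = 2550 − 1.42 × 395.0 = 1989 kg O₂/d.

R_O ≈ 1990 kg O₂/d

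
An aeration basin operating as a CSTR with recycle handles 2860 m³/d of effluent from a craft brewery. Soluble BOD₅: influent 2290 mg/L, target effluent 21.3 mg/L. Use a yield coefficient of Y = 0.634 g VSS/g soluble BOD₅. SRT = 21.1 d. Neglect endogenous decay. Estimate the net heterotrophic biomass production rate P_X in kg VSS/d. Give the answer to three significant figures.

With endogenous decay neglected, the observed yield equals the true yield: Y_obs = Y = 0.634 g VSS/g soluble BOD₅.
ΔS = 2290 − 21.3 = 2269 mg/L, so the substrate removal rate is 2860 × 2269/1000 = 6488 kg soluble BOD₅/d.
P_X = Y_obs · Q(S₀ − S) = 0.6340 × 6488 = 4114 kg VSS/d.

P_X ≈ 4110 kg VSS/d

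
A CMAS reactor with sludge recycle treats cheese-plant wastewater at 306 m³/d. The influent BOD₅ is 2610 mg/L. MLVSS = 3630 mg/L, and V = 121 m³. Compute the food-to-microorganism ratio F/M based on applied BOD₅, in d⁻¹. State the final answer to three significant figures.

F/M ≈ 1.82 d⁻¹

F/M = Q·S₀ / (V·X) = 306 × 2610 / (121.0 × 3630) = 1.818 g BOD₅·(g VSS·d)⁻¹.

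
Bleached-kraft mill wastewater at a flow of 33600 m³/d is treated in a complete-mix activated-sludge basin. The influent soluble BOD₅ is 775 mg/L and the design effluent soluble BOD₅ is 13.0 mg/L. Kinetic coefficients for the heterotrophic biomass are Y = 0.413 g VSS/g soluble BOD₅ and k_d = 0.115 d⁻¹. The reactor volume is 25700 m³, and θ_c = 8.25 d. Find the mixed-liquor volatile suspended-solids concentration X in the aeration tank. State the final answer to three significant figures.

X = Y·Q·ΔS·θ_c / [V·(1 + k_d θ_c)] = 0.413 × 33600 × (775 − 13.0) × 8.25 / [25700 × (1 + 0.115 × 8.25)] = 1742 mg/L.

X ≈ 1740 mg/L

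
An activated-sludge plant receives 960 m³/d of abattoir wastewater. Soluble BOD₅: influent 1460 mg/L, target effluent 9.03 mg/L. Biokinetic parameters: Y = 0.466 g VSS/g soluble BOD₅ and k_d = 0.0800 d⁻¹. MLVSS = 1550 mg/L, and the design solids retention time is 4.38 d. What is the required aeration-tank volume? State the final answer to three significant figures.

Rearranging the biomass balance for a CMAS with decay, V = Y·Q·ΔS·θ_c / [X·(1+k_d θ_c)] = 0.466 × 960 × (1460 − 9.03) × 4.38 / [1550 × (1 + 0.0800 × 4.38)] = 2.84×10^6 / 2093 = 1358 m³.

V ≈ 1360 m³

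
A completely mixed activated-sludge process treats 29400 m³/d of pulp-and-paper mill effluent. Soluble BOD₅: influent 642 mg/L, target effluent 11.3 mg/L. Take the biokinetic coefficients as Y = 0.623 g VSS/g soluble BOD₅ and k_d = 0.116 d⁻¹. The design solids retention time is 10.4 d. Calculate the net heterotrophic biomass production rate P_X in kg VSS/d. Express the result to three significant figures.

Observed yield with endogenous decay: Y_obs = Y / (1 + k_d·θ_c) = 0.623 / (1 + 0.116 × 10.4) = 0.623 / 2.206 = 0.2824 g VSS/g soluble BOD₅.
ΔS = 642 − 11.3 = 630.7 mg/L, so the substrate removal rate is 29400 × 630.7/1000 = 18543 kg soluble BOD₅/d.
So the net sludge growth is P_X = 0.2824 × 18543 = 5236 kg VSS/d.

P_X ≈ 5240 kg VSS/d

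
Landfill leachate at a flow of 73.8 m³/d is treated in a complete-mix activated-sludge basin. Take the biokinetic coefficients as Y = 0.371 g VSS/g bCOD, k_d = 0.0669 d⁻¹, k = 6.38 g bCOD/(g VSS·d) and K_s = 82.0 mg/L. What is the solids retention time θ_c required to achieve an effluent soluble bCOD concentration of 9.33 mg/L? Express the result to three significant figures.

θ_c ≈ 5.72 d

From 1/θ_c = Y·k·S/(K_s + S) − k_d: Y·k·S/(K_s+S) = 0.371 × 6.38 × 9.33 / (82.0 + 9.33) = 0.2418 d⁻¹.
1/θ_c = 0.2418 − 0.0669 = 0.1749 d⁻¹, so θ_c = 5.717 d.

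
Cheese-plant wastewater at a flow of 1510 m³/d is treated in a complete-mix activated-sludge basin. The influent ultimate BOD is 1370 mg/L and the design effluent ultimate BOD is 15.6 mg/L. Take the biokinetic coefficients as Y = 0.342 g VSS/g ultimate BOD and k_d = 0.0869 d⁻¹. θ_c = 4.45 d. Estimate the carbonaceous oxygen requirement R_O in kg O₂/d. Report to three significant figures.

Correct the yield for decay: Y_obs = Y/(1 + k_d θ_c) = 0.342 / (1 + 0.0869 × 4.45) = 0.342 / 1.387 = 0.2466.
Substrate removed = Q·(S₀ − S) = 1510 m³/d × (1370 − 15.6) g/m³ = 2.05×10^6 g/d = 2045 kg/d.
Net sludge production P_X = 0.2466 × 2045 = 504.4 kg VSS/d.
R_O = Q·(S₀ − S) − 1.42·P_X = 2045 − 1.42 × 504.4 = 1329 kg O₂/d.

R_O ≈ 1330 kg O₂/d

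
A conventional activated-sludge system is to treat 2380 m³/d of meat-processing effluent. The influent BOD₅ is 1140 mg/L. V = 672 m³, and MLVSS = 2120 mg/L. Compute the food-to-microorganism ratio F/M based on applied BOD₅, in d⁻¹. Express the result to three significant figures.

F/M = Q·S₀ / (V·X) = 2380 × 1140 / (672.0 × 2120) = 1.904 g BOD₅·(g VSS·d)⁻¹.

F/M ≈ 1.90 d⁻¹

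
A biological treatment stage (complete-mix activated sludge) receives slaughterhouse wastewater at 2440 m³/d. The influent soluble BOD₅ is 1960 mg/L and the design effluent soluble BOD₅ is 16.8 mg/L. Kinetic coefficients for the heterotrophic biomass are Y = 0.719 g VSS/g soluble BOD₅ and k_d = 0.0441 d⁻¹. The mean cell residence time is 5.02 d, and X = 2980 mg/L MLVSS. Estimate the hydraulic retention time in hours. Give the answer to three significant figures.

Steady-state biomass mass balance: V·X·(1 + k_d·θ_c) = Y·Q·(S₀ − S)·θ_c, so V = 0.719 × 2440 × (1960 − 16.8) × 5.02 / [2980 × (1 + 0.0441 × 5.02)] = 1.71×10^7 / 3640 = 4702 m³.
Hydraulic retention time τ = V/Q = 4702 / 2440 = 1.927 d = 46.25 h.

τ ≈ 46.2 h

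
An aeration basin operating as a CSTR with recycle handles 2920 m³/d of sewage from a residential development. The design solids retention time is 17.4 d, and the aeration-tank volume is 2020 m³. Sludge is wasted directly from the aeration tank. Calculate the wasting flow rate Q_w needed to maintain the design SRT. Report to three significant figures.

Wasting from the aeration tank: Q_w = V / θ_c = 2020 / 17.4 = 116.1 m³/d.

Q_w ≈ 116 m³/d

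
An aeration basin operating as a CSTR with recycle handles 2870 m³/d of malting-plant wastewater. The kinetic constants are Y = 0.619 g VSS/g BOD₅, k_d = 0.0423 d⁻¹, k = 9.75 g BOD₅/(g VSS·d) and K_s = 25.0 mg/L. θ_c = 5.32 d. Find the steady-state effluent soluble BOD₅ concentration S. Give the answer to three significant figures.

S ≈ 0.992 mg/L

For a completely mixed reactor with recycle the Lawrence–McCarty relation gives S = K_s·(1 + k_d·θ_c) / [θ_c·(Y·k − k_d) − 1] = 25.0 × (1 + 0.0423 × 5.32) / [5.32 × (0.619 × 9.75 − 0.0423) − 1] = 30.63 / 30.88 = 0.9917 mg/L.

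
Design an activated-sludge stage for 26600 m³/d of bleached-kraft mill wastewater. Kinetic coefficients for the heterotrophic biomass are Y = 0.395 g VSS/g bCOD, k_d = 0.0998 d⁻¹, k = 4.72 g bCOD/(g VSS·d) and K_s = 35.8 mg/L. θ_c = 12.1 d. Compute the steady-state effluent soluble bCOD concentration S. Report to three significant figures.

From the Monod/SRT balance for a CMAS, S = K_s·(1+k_d θ_c)/[θ_c·(Y k − k_d) − 1] = 35.8 × (1 + 0.0998 × 12.1) / [12.1 × (0.395 × 4.72 − 0.0998) − 1] = 79.03 / 20.35 = 3.883 mg/L.

S ≈ 3.88 mg/L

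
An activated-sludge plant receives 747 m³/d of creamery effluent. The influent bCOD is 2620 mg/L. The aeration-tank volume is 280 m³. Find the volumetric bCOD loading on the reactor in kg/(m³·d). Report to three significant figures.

L_v ≈ 6.99 kg bCOD/(m³·d)

L_v = Q S₀ / V = 747 × 2620 × 10⁻³ / 280.0 = 6.990 kg/(m³·d).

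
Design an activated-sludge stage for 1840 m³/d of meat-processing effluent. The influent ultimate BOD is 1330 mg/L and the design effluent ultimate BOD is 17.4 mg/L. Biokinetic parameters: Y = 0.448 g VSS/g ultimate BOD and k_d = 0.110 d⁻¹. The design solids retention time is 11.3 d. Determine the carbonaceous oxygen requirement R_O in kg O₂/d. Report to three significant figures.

The observed yield is Y_obs = Y/(1 + k_d·θ_c) = 0.448 / (1 + 0.110 × 11.3) = 0.448 / 2.243 = 0.1997 g VSS per g ultimate BOD removed.
Q·(S₀ − S) = 1840 × (1330 − 17.4) × 10⁻³ = 2415 kg/d removed.
P_X = Y_obs·Q·(S₀ − S) = 0.1997 × 2415 = 482.4 kg VSS/d.
Carbonaceous O₂ demand = substrate oxidised − cell-mass equivalent = 2415 − 1.42 × 482.4 = 1730 kg O₂/d.

R_O ≈ 1730 kg O₂/d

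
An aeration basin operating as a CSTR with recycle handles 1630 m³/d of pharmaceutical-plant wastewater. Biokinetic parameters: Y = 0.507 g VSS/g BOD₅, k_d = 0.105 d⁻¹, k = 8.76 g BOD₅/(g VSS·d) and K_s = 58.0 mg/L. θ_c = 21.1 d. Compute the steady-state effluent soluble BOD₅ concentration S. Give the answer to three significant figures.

Effluent substrate depends only on kinetics and SRT: S = K_s(1 + k_d θ_c) / [θ_c(Yk − k_d) − 1] = 58.0 × (1 + 0.105 × 21.1) / [21.1 × (0.507 × 8.76 − 0.105) − 1] = 186.5 / 90.50 = 2.061 mg/L.

S ≈ 2.06 mg/L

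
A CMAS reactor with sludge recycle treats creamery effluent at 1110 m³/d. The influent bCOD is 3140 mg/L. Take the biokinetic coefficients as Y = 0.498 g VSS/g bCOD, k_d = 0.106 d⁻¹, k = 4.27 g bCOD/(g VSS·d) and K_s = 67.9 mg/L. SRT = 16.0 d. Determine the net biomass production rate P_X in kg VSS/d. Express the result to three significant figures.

P_X ≈ 643 kg VSS/d

For a completely mixed reactor with recycle the Lawrence–McCarty relation gives S = K_s·(1 + k_d·θ_c) / [θ_c·(Y·k − k_d) − 1] = 67.9 × (1 + 0.106 × 16.0) / [16.0 × (0.498 × 4.27 − 0.106) − 1] = 183.1 / 31.33 = 5.843 mg/L.
The observed yield is Y_obs = Y/(1 + k_d·θ_c) = 0.498 / (1 + 0.106 × 16.0) = 0.498 / 2.696 = 0.1847 g VSS per g bCOD removed.
Q·(S₀ − S) = 1110 × (3140 − 5.84) × 10⁻³ = 3479 kg/d removed.
P_X = Y_obs · Q(S₀ − S) = 0.1847 × 3479 = 642.6 kg VSS/d.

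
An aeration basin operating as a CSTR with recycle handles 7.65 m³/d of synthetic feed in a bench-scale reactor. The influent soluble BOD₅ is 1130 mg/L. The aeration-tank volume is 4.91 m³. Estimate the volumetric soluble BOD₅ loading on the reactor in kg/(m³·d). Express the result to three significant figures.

L_v ≈ 1.76 kg soluble BOD₅/(m³·d)

Applied soluble BOD₅ load per unit volume = Q·S₀/V = (7.65 × 1130/1000)/4.910 = 1.761 kg soluble BOD₅·m⁻³·d⁻¹.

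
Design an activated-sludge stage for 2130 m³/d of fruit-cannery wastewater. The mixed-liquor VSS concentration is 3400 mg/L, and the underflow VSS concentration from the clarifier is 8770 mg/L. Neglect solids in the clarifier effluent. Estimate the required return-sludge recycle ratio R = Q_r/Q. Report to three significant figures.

R ≈ 0.633

Solids balance on the clarifier gives (1+R)X = R·X_r, so R = X/(X_r − X) = 3400 / (8770 − 3400) = 0.6331.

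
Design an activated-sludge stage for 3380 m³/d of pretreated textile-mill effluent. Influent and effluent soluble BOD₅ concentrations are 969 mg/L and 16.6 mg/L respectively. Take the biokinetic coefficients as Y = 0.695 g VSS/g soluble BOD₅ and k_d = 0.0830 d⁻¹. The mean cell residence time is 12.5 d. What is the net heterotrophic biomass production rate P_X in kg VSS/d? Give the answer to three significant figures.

P_X ≈ 1100 kg VSS/d

Correct the yield for decay: Y_obs = Y/(1 + k_d θ_c) = 0.695 / (1 + 0.0830 × 12.5) = 0.695 / 2.038 = 0.3411.
Substrate removed = Q·(S₀ − S) = 3380 m³/d × (969 − 16.6) g/m³ = 3.22×10^6 g/d = 3219 kg/d.
Biomass produced: P_X = Y_obs·Q·ΔS = 0.3411 × 3219 ≈ 1098 kg VSS/d.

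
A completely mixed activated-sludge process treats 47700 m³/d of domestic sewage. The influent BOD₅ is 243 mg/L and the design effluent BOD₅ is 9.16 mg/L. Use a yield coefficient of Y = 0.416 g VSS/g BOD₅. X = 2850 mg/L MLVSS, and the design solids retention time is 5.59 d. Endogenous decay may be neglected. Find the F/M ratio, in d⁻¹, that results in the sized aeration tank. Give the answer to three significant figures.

With k_d = 0 the design equation reduces to V = Y Q (S₀−S) θ_c / X = 0.416 × 47700 × (243 − 9.16) × 5.59 / 2850 = 9101 m³.
F/M = applied load / biomass = Q·S₀/(V·X) = 47700 × 243 / (9101 × 2850) = 0.4469 d⁻¹.

F/M ≈ 0.447 d⁻¹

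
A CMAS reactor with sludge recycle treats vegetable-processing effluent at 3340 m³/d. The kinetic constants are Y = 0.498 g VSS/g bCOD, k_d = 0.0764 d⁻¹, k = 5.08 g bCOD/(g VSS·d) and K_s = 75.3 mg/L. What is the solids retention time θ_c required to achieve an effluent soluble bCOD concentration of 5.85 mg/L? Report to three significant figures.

θ_c ≈ 9.44 d

Specific growth rate at S = 5.85 mg/L: μ = YkS/(K_s+S) = 0.498·5.08·5.85/(75.3+5.85) = 0.1824 d⁻¹.
Then 1/θ_c = μ − k_d = 0.1824 − 0.0764 = 0.1060 d⁻¹, giving θ_c = 9.436 d.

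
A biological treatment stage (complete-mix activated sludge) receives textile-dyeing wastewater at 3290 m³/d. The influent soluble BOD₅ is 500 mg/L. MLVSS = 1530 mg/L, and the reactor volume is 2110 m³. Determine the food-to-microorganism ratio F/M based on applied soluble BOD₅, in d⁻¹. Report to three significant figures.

F/M ≈ 0.510 d⁻¹

Food-to-microorganism ratio F/M = Q S₀ / (V X) = 3290 × 500 / (2110 × 1530) = 0.5096 d⁻¹.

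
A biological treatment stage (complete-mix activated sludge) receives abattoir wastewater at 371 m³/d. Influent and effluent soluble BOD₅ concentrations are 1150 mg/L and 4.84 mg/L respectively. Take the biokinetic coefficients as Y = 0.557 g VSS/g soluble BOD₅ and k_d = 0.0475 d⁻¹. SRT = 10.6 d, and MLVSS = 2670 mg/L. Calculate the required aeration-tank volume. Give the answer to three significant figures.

V ≈ 625 m³

Steady-state biomass mass balance: V·X·(1 + k_d·θ_c) = Y·Q·(S₀ − S)·θ_c, so V = 0.557 × 371 × (1150 − 4.84) × 10.6 / [2670 × (1 + 0.0475 × 10.6)] = 2.51×10^6 / 4014 = 624.9 m³.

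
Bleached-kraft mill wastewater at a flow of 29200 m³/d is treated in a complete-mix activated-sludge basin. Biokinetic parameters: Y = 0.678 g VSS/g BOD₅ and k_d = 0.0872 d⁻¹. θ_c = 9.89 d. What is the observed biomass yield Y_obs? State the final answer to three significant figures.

The observed yield is Y_obs = Y/(1 + k_d·θ_c) = 0.678 / (1 + 0.0872 × 9.89) = 0.678 / 1.862 = 0.3640 g VSS per g BOD₅ removed.

Y_obs ≈ 0.364 g VSS/g BOD₅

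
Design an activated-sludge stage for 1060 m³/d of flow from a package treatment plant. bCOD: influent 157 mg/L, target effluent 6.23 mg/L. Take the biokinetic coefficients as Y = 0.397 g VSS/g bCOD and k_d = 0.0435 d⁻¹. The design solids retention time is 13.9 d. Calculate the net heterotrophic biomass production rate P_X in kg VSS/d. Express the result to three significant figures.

P_X ≈ 39.5 kg VSS/d

Observed yield with endogenous decay: Y_obs = Y / (1 + k_d·θ_c) = 0.397 / (1 + 0.0435 × 13.9) = 0.397 / 1.605 = 0.2474 g VSS/g bCOD.
Q·(S₀ − S) = 1060 × (157 − 6.23) × 10⁻³ = 159.8 kg/d removed.
P_X = Y_obs · Q(S₀ − S) = 0.2474 × 159.8 = 39.54 kg VSS/d.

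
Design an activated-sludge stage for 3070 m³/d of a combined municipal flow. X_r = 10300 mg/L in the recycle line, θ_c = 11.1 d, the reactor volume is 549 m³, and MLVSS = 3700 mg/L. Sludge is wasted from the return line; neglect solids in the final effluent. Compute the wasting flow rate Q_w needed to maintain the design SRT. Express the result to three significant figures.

Q_w ≈ 17.8 m³/d

Q_w = (V·X)/(θ_c X_r) = 549.0 × 3700 / (11.1 × 10300) = 17.77 m³/d.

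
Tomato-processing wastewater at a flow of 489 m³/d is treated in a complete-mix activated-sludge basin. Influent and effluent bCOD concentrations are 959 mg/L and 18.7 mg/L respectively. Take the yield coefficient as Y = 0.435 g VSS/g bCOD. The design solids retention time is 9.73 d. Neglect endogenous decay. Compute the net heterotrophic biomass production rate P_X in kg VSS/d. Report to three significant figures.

P_X ≈ 200 kg VSS/d

No decay correction is needed, so Y_obs = Y = 0.435.
Q·(S₀ − S) = 489 × (959 − 18.7) × 10⁻³ = 459.8 kg/d removed.
So the net sludge growth is P_X = 0.4350 × 459.8 = 200.0 kg VSS/d.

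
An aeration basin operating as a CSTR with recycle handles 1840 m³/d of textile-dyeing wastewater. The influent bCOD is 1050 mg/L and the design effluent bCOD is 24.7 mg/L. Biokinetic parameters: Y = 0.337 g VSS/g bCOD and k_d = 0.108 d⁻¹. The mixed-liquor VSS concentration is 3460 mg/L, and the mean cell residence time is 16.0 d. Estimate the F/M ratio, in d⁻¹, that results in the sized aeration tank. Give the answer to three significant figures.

F/M ≈ 0.518 d⁻¹

From the SRT design equation V = Y Q (S₀−S) θ_c / [X (1 + k_d θ_c)] = 0.337 × 1840 × (1050 − 24.7) × 16.0 / [3460 × (1 + 0.108 × 16.0)] = 1.02×10^7 / 9439 = 1078 m³.
F/M = applied load / biomass = Q·S₀/(V·X) = 1840 × 1050 / (1078 × 3460) = 0.5181 d⁻¹.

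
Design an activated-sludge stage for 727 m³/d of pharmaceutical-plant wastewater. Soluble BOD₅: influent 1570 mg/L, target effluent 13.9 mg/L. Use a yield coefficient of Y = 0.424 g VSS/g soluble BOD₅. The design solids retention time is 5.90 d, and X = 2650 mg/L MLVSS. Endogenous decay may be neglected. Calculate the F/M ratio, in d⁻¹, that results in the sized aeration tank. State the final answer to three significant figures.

F/M ≈ 0.403 d⁻¹

Biomass mass balance (decay neglected): V·X = Y·Q·(S₀ − S)·θ_c, so V = 0.424 × 727 × (1570 − 13.9) × 5.90 / 2650 = 1068 m³.
F/M = Q·S₀ / (V·X) = 727 × 1570 / (1068 × 2650) = 0.4033 g soluble BOD₅·(g VSS·d)⁻¹.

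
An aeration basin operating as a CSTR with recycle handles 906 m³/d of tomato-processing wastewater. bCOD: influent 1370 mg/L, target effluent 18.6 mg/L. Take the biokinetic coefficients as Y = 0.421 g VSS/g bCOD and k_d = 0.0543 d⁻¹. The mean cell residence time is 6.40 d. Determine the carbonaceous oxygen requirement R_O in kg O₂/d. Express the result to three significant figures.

R_O ≈ 681 kg O₂/d

The observed yield is Y_obs = Y/(1 + k_d·θ_c) = 0.421 / (1 + 0.0543 × 6.40) = 0.421 / 1.348 = 0.3124 g VSS per g bCOD removed.
Q·(S₀ − S) = 906 × (1370 − 18.6) × 10⁻³ = 1224 kg/d removed.
P_X = Y_obs·Q·(S₀ − S) = 0.3124 × 1224 = 382.5 kg VSS/d.
R_O = Q·(S₀ − S) − 1.42·P_X = 1224 − 1.42 × 382.5 = 681.2 kg O₂/d.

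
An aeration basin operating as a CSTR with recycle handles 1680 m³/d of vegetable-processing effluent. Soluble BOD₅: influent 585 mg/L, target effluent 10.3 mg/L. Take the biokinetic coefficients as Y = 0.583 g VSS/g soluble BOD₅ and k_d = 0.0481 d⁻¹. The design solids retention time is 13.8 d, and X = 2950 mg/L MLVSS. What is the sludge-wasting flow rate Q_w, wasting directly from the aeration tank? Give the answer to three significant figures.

Rearranging the biomass balance for a CMAS with decay, V = Y·Q·ΔS·θ_c / [X·(1+k_d θ_c)] = 0.583 × 1680 × (585 − 10.3) × 13.8 / [2950 × (1 + 0.0481 × 13.8)] = 7.77×10^6 / 4908 = 1583 m³.
For wasting at MLVSS concentration, Q_w = V/θ_c = 1583/13.8 = 114.7 m³/d.

Q_w ≈ 115 m³/d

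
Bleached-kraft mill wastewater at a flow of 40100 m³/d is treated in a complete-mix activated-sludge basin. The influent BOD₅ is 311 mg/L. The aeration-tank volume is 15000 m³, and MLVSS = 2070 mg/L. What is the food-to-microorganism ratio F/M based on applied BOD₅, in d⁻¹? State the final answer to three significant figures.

F/M ≈ 0.402 d⁻¹

F/M = Q·S₀ / (V·X) = 40100 × 311 / (15000 × 2070) = 0.4016 g BOD₅·(g VSS·d)⁻¹.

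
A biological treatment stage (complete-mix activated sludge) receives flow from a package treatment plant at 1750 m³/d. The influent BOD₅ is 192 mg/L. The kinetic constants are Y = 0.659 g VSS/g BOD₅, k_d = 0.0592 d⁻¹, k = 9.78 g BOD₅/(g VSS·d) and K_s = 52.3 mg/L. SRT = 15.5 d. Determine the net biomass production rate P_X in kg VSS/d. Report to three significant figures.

P_X ≈ 115 kg VSS/d

For a completely mixed reactor with recycle the Lawrence–McCarty relation gives S = K_s·(1 + k_d·θ_c) / [θ_c·(Y·k − k_d) − 1] = 52.3 × (1 + 0.0592 × 15.5) / [15.5 × (0.659 × 9.78 − 0.0592) − 1] = 100.3 / 97.98 = 1.024 mg/L.
Y_obs = Y / (1 + k_d θ_c) = 0.659 / (1 + 0.0592 × 15.5) = 0.659 / 1.918 = 0.3437.
ΔS = 192 − 1.02 = 191.0 mg/L, so the substrate removal rate is 1750 × 191.0/1000 = 334.2 kg BOD₅/d.
So the net sludge growth is P_X = 0.3437 × 334.2 = 114.9 kg VSS/d.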